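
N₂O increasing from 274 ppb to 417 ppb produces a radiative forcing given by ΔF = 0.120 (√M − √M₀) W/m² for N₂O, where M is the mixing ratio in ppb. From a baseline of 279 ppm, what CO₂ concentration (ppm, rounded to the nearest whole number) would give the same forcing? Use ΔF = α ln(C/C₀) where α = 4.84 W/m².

N₂O forcing: 0.120 × (√417 − √274) = 0.120 × (20.4206 − 16.5529) = 0.120 × 3.8677 = 0.46412 W/m².
Set 4.84 ln(C/279) = 0.46412: ln(C/279) = 0.46412/4.84 = 0.09589, so C = 279 × e^0.09589 = 279 × 1.10064 = 307.08 ppm.

C ≈ 307 ppm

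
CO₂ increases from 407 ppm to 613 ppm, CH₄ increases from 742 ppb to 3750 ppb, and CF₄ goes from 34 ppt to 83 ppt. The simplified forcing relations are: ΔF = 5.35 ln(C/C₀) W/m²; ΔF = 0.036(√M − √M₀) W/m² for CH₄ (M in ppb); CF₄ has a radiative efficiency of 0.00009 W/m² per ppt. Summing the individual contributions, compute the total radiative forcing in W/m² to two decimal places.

ΔF = 3.42 W/m²

CO₂: 5.35 × ln(613/407) = 5.35 × ln(1.50614) = 5.35 × 0.40955 = 2.1911 W/m².
CH₄: 0.036 × (√3750 − √742) = 0.036 × (61.2372 − 27.2397) = 0.036 × 33.9975 = 1.2239 W/m².
CF₄: ΔF = 0.00009 × (83 − 34) = 0.00009 × 49 = 0.0044 W/m².
Total ΔF = 2.1911 + 1.2239 + 0.0044 = 3.4194 W/m².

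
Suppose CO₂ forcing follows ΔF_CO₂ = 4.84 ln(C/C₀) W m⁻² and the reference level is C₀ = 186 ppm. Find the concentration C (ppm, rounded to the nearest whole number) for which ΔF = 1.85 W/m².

Set 4.84 ln(C/186) = 1.85, so ln(C/186) = 1.85/4.84 = 0.38223.
Then C/186 = e^0.38223 = 1.46555, giving C = 186 × 1.46555 = 272.59 ppm.

C ≈ 273 ppm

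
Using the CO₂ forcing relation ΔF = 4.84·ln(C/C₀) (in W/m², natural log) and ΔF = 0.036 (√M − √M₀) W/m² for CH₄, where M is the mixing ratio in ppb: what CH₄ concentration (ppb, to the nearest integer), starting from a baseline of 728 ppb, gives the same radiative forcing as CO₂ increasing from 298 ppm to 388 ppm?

M ≈ 3902 ppb

CO₂ forcing: 4.84 × ln(388/298) = 4.84 × 0.263912 = 1.27733 W/m².
Set 0.036(√M − √728) = 1.27733: √M = 1.27733/0.036 + √728 = 35.4814 + 26.9815 = 62.4629.
M = (62.4629)² = 3901.61 ppb.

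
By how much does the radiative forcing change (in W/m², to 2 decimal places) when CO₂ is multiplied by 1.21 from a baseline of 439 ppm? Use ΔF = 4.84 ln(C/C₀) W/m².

ΔF = 4.84 × ln(1.21) = 4.84 × 0.19062 = 0.9226 W/m².

ΔF = 0.92 W/m²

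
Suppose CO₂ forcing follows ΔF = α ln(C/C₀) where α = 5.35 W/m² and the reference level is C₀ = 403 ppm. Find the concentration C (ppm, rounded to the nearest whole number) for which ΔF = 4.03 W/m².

Set 5.35 ln(C/403) = 4.03, so ln(C/403) = 4.03/5.35 = 0.75327.
Then C/403 = e^0.75327 = 2.12393, giving C = 403 × 2.12393 = 855.94 ppm.

C ≈ 856 ppm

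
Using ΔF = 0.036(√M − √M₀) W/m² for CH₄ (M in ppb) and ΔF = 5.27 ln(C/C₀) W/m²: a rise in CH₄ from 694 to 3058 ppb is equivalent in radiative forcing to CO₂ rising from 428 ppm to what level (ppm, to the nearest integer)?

CH₄ forcing: 0.036 × (√3058 − √694) = 0.036 × (55.2992 − 26.3439) = 0.036 × 28.9553 = 1.04239 W/m².
Set 5.27 ln(C/428) = 1.04239: ln(C/428) = 1.04239/5.27 = 0.19780, so C = 428 × e^0.19780 = 428 × 1.21872 = 521.61 ppm.

C ≈ 522 ppm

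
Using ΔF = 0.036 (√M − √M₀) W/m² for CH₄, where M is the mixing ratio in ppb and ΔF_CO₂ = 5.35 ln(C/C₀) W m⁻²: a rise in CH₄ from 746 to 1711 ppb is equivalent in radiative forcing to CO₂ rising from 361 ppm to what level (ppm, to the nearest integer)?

C ≈ 397 ppm

CH₄ forcing: 0.036 × (√1711 − √746) = 0.036 × (41.3642 − 27.3130) = 0.036 × 14.0512 = 0.50584 W/m².
Set 5.35 ln(C/361) = 0.50584: ln(C/361) = 0.50584/5.35 = 0.09455, so C = 361 × e^0.09455 = 361 × 1.09916 = 396.80 ppm.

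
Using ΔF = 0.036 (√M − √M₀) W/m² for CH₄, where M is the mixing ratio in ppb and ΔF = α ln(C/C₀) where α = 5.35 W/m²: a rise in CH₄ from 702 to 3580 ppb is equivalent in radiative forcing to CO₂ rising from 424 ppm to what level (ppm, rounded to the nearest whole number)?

CH₄ forcing: 0.036 × (√3580 − √702) = 0.036 × (59.8331 − 26.4953) = 0.036 × 33.3378 = 1.20016 W/m².
Set 5.35 ln(C/424) = 1.20016: ln(C/424) = 1.20016/5.35 = 0.22433, so C = 424 × e^0.22433 = 424 × 1.25148 = 530.63 ppm.

C ≈ 531 ppm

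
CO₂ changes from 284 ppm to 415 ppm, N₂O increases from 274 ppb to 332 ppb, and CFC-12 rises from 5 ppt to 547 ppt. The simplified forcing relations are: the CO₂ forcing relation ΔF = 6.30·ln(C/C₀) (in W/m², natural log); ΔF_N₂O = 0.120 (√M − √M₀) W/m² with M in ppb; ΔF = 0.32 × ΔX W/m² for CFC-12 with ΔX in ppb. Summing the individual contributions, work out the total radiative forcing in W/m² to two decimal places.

ΔF = 2.76 W/m²

CO₂: 6.30 × ln(415/284) = 6.30 × ln(1.46127) = 6.30 × 0.37931 = 2.3897 W/m².
N₂O: 0.120 × (√332 − √274) = 0.120 × (18.2209 − 16.5529) = 0.120 × 1.6680 = 0.2002 W/m².
CFC-12: Δ = 547 − 5 = 542 ppt = 0.542 ppb; ΔF = 0.32 × 0.542 = 0.1734 W/m².
Total ΔF = 2.3897 + 0.2002 + 0.1734 = 2.7633 W/m².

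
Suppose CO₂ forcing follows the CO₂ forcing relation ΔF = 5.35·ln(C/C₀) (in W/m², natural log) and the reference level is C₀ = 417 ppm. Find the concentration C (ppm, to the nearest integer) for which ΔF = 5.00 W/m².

C ≈ 1062 ppm

Set 5.35 ln(C/417) = 5.00, so ln(C/417) = 5.00/5.35 = 0.93458.
Then C/417 = e^0.93458 = 2.54614, giving C = 417 × 2.54614 = 1061.74 ppm.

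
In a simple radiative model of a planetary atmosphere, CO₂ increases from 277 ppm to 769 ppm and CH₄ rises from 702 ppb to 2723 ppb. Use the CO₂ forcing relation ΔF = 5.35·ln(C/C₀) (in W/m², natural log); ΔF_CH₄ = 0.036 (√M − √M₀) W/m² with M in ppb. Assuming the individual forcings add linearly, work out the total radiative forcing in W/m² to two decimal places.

CO₂: 5.35 × ln(769/277) = 5.35 × ln(2.77617) = 5.35 × 1.02107 = 5.4627 W/m².
CH₄: 0.036 × (√2723 − √702) = 0.036 × (52.1824 − 26.4953) = 0.036 × 25.6871 = 0.9247 W/m².
Total ΔF = 5.4627 + 0.9247 = 6.3874 W/m².

ΔF = 6.39 W/m²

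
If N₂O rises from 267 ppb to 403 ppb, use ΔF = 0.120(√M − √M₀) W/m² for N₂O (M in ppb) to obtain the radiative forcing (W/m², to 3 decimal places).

N₂O: 0.120 × (√403 − √267) = 0.120 × (20.0749 − 16.3401) = 0.120 × 3.7348 = 0.4482 W/m².

ΔF = 0.448 W/m²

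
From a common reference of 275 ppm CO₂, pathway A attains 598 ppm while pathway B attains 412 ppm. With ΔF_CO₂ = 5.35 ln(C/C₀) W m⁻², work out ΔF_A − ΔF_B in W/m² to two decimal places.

ΔF_A = 5.35 ln(598/275) = 5.35 × 0.77682 = 4.1560 W/m².
ΔF_B = 5.35 ln(412/275) = 5.35 × 0.40425 = 2.1627 W/m².
Difference: 4.1560 − 2.1627 = 1.9933 W/m².

ΔF_A − ΔF_B = 1.99 W/m²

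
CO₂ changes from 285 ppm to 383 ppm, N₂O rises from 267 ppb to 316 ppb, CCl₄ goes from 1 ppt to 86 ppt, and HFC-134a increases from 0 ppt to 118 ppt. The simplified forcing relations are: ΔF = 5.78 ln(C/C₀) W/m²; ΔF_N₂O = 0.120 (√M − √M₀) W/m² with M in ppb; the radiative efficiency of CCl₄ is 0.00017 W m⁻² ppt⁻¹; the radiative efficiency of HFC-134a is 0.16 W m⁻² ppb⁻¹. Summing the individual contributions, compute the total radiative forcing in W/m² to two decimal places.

ΔF = 1.91 W/m²

CO₂: 5.78 × ln(383/285) = 5.78 × ln(1.34386) = 5.78 × 0.29555 = 1.7083 W/m².
N₂O: 0.120 × (√316 − √267) = 0.120 × (17.7764 − 16.3401) = 0.120 × 1.4363 = 0.1724 W/m².
CCl₄: ΔF = 0.00017 × (86 − 1) = 0.00017 × 85 = 0.0145 W/m².
HFC-134a: Δ = 118 − 0 = 118 ppt = 0.118 ppb; ΔF = 0.16 × 0.118 = 0.0189 W/m².
Total ΔF = 1.7083 + 0.1724 + 0.0145 + 0.0189 = 1.9141 W/m².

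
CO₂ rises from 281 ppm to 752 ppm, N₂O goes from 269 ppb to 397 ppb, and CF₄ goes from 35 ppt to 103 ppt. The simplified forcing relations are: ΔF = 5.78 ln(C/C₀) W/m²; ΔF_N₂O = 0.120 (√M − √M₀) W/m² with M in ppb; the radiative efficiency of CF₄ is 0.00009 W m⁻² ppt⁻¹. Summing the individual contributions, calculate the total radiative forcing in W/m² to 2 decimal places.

CO₂: 5.78 × ln(752/281) = 5.78 × ln(2.67616) = 5.78 × 0.98438 = 5.6897 W/m².
N₂O: 0.120 × (√397 − √269) = 0.120 × (19.9249 − 16.4012) = 0.120 × 3.5237 = 0.4228 W/m².
CF₄: ΔF = 0.00009 × (103 − 35) = 0.00009 × 68 = 0.0061 W/m².
Total ΔF = 5.6897 + 0.4228 + 0.0061 = 6.1186 W/m².

ΔF = 6.12 W/m²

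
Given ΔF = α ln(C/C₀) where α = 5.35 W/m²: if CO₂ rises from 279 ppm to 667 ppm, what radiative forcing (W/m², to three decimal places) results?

CO₂ absorption bands are partially saturated, so forcing scales with the logarithm of the concentration ratio.
CO₂: 5.35 × ln(667/279) = 5.35 × ln(2.39068) = 5.35 × 0.87158 = 4.6630 W/m².

ΔF = 4.663 W/m²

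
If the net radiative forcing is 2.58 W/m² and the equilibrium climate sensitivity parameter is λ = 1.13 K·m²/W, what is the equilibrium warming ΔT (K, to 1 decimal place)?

ΔT = 2.9 K

ΔT = λ ΔF = 1.13 × 2.58 = 2.9154 K.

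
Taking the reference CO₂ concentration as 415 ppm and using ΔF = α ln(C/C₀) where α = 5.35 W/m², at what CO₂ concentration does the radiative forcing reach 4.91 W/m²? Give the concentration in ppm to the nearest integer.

C ≈ 1039 ppm

Set 5.35 ln(C/415) = 4.91, so ln(C/415) = 4.91/5.35 = 0.91776.
Then C/415 = e^0.91776 = 2.50368, giving C = 415 × 2.50368 = 1039.03 ppm.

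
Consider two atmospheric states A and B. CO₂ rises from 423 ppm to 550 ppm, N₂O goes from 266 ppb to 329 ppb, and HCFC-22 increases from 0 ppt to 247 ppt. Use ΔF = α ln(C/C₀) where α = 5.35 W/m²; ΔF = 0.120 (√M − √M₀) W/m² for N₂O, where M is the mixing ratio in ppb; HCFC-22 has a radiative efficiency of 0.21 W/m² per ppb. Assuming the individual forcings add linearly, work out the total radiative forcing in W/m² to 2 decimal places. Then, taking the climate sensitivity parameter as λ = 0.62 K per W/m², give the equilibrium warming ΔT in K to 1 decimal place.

ΔF = 1.68 W/m²; ΔT = 1.0 K

CO₂: 5.35 × ln(550/423) = 5.35 × ln(1.30024) = 5.35 × 0.26255 = 1.4046 W/m².
N₂O: 0.120 × (√329 − √266) = 0.120 × (18.1384 − 16.3095) = 0.120 × 1.8289 = 0.2195 W/m².
HCFC-22: Δ = 247 − 0 = 247 ppt = 0.247 ppb; ΔF = 0.21 × 0.247 = 0.0519 W/m².
Total ΔF = 1.4046 + 0.2195 + 0.0519 = 1.6760 W/m².
ΔT = λ ΔF = 0.62 × 1.68 = 1.0416 K.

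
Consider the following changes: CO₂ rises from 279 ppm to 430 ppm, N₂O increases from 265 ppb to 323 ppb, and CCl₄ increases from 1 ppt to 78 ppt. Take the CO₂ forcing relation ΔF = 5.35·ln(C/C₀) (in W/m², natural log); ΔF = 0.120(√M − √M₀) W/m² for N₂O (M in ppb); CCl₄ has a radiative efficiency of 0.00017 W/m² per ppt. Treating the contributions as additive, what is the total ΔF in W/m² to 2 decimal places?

CO₂: 5.35 × ln(430/279) = 5.35 × ln(1.54122) = 5.35 × 0.43257 = 2.3142 W/m².
N₂O: 0.120 × (√323 − √265) = 0.120 × (17.9722 − 16.2788) = 0.120 × 1.6934 = 0.2032 W/m².
CCl₄: ΔF = 0.00017 × (78 − 1) = 0.00017 × 77 = 0.0131 W/m².
Total ΔF = 2.3142 + 0.2032 + 0.0131 = 2.5305 W/m².

ΔF = 2.53 W/m²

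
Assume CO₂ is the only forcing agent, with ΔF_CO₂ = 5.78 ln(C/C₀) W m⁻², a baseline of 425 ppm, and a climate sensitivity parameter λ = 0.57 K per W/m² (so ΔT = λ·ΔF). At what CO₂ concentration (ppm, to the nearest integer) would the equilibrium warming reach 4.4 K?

Required forcing: ΔF = ΔT/λ = 4.4/0.57 = 7.7193 W/m².
Then ln(C/425) = ΔF/5.78 = 7.7193/5.78 = 1.33552.
So C = 425 × e^1.33552 = 425 × 3.80197 = 1615.84 ppm.

C ≈ 1616 ppm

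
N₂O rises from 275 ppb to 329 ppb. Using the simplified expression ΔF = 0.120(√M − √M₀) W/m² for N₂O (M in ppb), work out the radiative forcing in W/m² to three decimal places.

N₂O: 0.120 × (√329 − √275) = 0.120 × (18.1384 − 16.5831) = 0.120 × 1.5553 = 0.1866 W/m².

ΔF = 0.187 W/m²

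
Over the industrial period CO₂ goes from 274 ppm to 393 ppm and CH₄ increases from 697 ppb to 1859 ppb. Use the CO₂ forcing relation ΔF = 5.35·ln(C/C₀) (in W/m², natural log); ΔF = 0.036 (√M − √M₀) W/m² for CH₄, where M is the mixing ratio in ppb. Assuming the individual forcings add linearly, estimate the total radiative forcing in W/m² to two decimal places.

CO₂: 5.35 × ln(393/274) = 5.35 × ln(1.43431) = 5.35 × 0.36068 = 1.9296 W/m².
CH₄: 0.036 × (√1859 − √697) = 0.036 × (43.1161 − 26.4008) = 0.036 × 16.7153 = 0.6018 W/m².
Total ΔF = 1.9296 + 0.6018 = 2.5314 W/m².

ΔF = 2.53 W/m²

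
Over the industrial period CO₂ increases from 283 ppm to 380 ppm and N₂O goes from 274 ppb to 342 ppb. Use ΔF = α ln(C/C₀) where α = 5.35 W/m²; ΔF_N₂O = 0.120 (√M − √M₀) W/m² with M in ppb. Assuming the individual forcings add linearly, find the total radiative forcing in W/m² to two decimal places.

ΔF = 1.81 W/m²

CO₂: 5.35 × ln(380/283) = 5.35 × ln(1.34276) = 5.35 × 0.29473 = 1.5768 W/m².
N₂O: 0.120 × (√342 − √274) = 0.120 × (18.4932 − 16.5529) = 0.120 × 1.9403 = 0.2328 W/m².
Total ΔF = 1.5768 + 0.2328 = 1.8096 W/m².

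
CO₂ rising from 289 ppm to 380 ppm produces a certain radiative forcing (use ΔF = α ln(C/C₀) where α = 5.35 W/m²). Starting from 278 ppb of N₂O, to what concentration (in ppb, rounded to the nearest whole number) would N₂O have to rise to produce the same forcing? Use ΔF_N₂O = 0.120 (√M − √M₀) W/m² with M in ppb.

M ≈ 834 ppb

CO₂ forcing: 5.35 × ln(380/289) = 5.35 × 0.273745 = 1.46454 W/m².
Set 0.120(√M − √278) = 1.46454: √M = 1.46454/0.120 + √278 = 12.2045 + 16.6733 = 28.8778.
M = (28.8778)² = 833.93 ppb.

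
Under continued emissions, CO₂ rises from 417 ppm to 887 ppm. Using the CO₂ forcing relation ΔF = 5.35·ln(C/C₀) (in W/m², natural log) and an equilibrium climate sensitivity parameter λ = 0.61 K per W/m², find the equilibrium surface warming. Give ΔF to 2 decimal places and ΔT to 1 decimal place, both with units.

ΔF = 4.04 W/m²; ΔT = 2.5 K

CO₂: 5.35 × ln(887/417) = 5.35 × ln(2.12710) = 5.35 × 0.75476 = 4.0380 W/m².
ΔT = λ ΔF = 0.61 × 4.04 = 2.4644 K.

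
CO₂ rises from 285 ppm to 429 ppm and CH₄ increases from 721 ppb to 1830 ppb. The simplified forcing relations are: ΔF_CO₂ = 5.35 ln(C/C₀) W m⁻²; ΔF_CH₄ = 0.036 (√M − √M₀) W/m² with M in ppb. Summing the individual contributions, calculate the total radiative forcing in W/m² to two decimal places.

CO₂: 5.35 × ln(429/285) = 5.35 × ln(1.50526) = 5.35 × 0.40897 = 2.1880 W/m².
CH₄: 0.036 × (√1830 − √721) = 0.036 × (42.7785 − 26.8514) = 0.036 × 15.9271 = 0.5734 W/m².
Total ΔF = 2.1880 + 0.5734 = 2.7614 W/m².

ΔF = 2.76 W/m²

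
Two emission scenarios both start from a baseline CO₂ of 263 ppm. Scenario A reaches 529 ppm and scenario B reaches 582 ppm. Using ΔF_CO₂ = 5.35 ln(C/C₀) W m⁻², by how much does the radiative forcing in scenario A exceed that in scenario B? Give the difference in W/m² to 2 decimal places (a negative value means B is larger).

ΔF_A = 5.35 ln(529/263) = 5.35 × 0.69883 = 3.7387 W/m².
ΔF_B = 5.35 ln(582/263) = 5.35 × 0.79432 = 4.2496 W/m².
Difference: 3.7387 − 4.2496 = -0.5109 W/m².

ΔF_A − ΔF_B = -0.51 W/m²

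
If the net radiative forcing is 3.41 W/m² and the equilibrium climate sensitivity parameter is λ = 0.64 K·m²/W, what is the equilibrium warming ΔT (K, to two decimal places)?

ΔT = λ ΔF = 0.64 × 3.41 = 2.1824 K.

ΔT = 2.18 K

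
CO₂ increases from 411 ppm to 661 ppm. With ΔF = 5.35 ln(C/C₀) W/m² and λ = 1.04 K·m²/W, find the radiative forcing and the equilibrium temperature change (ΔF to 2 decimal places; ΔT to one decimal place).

ΔF = 2.54 W/m²; ΔT = 2.6 K

CO₂: 5.35 × ln(661/411) = 5.35 × ln(1.60827) = 5.35 × 0.47516 = 2.5421 W/m².
ΔT = λ ΔF = 1.04 × 2.54 = 2.6416 K.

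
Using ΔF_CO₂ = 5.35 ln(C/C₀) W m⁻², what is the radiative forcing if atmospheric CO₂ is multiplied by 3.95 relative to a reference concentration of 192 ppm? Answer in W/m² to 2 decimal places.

ΔF = 7.35 W/m²

ΔF = 5.35 × ln(3.95) = 5.35 × 1.37372 = 7.3494 W/m².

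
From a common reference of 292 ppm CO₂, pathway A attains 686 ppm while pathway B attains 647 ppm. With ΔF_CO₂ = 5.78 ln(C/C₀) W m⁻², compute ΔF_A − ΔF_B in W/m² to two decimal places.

ΔF_A = 5.78 ln(686/292) = 5.78 × 0.85412 = 4.9368 W/m².
ΔF_B = 5.78 ln(647/292) = 5.78 × 0.79559 = 4.5985 W/m².
Difference: 4.9368 − 4.5985 = 0.3383 W/m².
(Equivalently, ΔF_A − ΔF_B = 5.78 ln(686/647) = 5.78 × 0.05853 = 0.3383 W/m².)

ΔF_A − ΔF_B = 0.34 W/m²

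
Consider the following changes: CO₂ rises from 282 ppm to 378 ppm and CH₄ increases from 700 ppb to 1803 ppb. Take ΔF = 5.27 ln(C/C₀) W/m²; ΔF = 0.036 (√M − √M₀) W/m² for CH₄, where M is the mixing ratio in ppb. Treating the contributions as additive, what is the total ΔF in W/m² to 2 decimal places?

ΔF = 2.12 W/m²

CO₂: 5.27 × ln(378/282) = 5.27 × ln(1.34043) = 5.27 × 0.29299 = 1.5441 W/m².
CH₄: 0.036 × (√1803 − √700) = 0.036 × (42.4617 − 26.4575) = 0.036 × 16.0042 = 0.5762 W/m².
Total ΔF = 1.5441 + 0.5762 = 2.1203 W/m².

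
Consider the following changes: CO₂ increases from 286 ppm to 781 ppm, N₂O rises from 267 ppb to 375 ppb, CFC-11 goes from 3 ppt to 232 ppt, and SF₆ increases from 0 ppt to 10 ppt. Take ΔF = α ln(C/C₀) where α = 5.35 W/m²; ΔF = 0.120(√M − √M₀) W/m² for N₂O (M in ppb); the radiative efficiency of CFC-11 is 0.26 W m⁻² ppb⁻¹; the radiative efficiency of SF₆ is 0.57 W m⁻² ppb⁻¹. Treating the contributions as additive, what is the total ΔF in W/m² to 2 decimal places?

CO₂: 5.35 × ln(781/286) = 5.35 × ln(2.73077) = 5.35 × 1.00458 = 5.3745 W/m².
N₂O: 0.120 × (√375 − √267) = 0.120 × (19.3649 − 16.3401) = 0.120 × 3.0248 = 0.3630 W/m².
CFC-11: Δ = 232 − 3 = 229 ppt = 0.229 ppb; ΔF = 0.26 × 0.229 = 0.0595 W/m².
SF₆: Δ = 10 − 0 = 10 ppt = 0.010 ppb; ΔF = 0.57 × 0.010 = 0.0057 W/m².
Total ΔF = 5.3745 + 0.3630 + 0.0595 + 0.0057 = 5.8027 W/m².

ΔF = 5.80 W/m²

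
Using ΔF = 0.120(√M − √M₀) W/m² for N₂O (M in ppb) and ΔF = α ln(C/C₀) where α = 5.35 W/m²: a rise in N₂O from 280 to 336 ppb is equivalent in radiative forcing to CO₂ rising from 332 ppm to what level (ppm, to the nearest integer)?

C ≈ 344 ppm

N₂O forcing: 0.120 × (√336 − √280) = 0.120 × (18.3303 − 16.7332) = 0.120 × 1.5971 = 0.19165 W/m².
Set 5.35 ln(C/332) = 0.19165: ln(C/332) = 0.19165/5.35 = 0.03582, so C = 332 × e^0.03582 = 332 × 1.03647 = 344.11 ppm.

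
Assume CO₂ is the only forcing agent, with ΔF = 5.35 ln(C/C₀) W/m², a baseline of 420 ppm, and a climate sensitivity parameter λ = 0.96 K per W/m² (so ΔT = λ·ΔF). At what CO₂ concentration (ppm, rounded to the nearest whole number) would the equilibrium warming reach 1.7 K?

C ≈ 585 ppm

Required forcing: ΔF = ΔT/λ = 1.7/0.96 = 1.7708 W/m².
Then ln(C/420) = ΔF/5.35 = 1.7708/5.35 = 0.33099.
So C = 420 × e^0.33099 = 420 × 1.39235 = 584.79 ppm.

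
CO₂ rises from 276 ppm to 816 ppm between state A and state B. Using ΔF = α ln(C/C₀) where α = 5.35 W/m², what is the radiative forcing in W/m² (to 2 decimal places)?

ΔF = 5.80 W/m²

CO₂: 5.35 × ln(816/276) = 5.35 × ln(2.95652) = 5.35 × 1.08401 = 5.7995 W/m².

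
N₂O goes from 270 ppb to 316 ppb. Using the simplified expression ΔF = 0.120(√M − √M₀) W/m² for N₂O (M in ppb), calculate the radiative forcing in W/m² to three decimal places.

N₂O: 0.120 × (√316 − √270) = 0.120 × (17.7764 − 16.4317) = 0.120 × 1.3447 = 0.1614 W/m².

ΔF = 0.161 W/m²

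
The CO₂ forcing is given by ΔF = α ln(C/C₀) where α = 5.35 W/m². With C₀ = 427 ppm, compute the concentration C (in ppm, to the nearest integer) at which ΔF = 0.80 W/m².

C ≈ 496 ppm

Set 5.35 ln(C/427) = 0.80, so ln(C/427) = 0.80/5.35 = 0.14953.
Then C/427 = e^0.14953 = 1.16129, giving C = 427 × 1.16129 = 495.87 ppm.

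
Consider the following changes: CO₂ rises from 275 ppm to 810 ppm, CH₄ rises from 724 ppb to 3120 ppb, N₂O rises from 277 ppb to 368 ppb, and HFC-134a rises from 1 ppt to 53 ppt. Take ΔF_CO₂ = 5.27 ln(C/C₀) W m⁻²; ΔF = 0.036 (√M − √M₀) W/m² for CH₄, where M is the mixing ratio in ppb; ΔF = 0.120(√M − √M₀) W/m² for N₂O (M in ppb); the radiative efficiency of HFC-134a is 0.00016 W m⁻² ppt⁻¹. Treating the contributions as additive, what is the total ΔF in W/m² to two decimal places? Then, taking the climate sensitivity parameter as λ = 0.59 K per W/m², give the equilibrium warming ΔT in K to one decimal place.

CO₂: 5.27 × ln(810/275) = 5.27 × ln(2.94545) = 5.27 × 1.08026 = 5.6930 W/m².
CH₄: 0.036 × (√3120 − √724) = 0.036 × (55.8570 − 26.9072) = 0.036 × 28.9498 = 1.0422 W/m².
N₂O: 0.120 × (√368 − √277) = 0.120 × (19.1833 − 16.6433) = 0.120 × 2.5400 = 0.3048 W/m².
HFC-134a: ΔF = 0.00016 × (53 − 1) = 0.00016 × 52 = 0.0083 W/m².
Total ΔF = 5.6930 + 1.0422 + 0.3048 + 0.0083 = 7.0483 W/m².
ΔT = λ ΔF = 0.59 × 7.05 = 4.1595 K.

ΔF = 7.05 W/m²; ΔT = 4.2 K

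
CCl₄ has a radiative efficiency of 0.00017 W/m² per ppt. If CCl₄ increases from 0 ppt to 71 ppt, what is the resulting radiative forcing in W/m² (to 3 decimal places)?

ΔF = 0.012 W/m²

CCl₄: ΔF = 0.00017 × (71 − 0) = 0.00017 × 71 = 0.0121 W/m².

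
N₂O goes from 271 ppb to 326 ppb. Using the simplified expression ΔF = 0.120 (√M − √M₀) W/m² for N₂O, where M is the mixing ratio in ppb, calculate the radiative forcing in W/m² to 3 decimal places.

ΔF = 0.191 W/m²

N₂O: 0.120 × (√326 − √271) = 0.120 × (18.0555 − 16.4621) = 0.120 × 1.5934 = 0.1912 W/m².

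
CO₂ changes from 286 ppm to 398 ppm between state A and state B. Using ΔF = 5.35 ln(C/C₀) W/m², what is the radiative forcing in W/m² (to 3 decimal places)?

CO₂: 5.35 × ln(398/286) = 5.35 × ln(1.39161) = 5.35 × 0.33046 = 1.7680 W/m².

ΔF = 1.768 W/m²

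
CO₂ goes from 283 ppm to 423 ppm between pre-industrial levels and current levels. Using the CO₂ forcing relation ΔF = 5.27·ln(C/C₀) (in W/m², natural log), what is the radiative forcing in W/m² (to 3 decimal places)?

ΔF = 2.118 W/m²

CO₂ absorption bands are partially saturated, so forcing scales with the logarithm of the concentration ratio.
CO₂: 5.27 × ln(423/283) = 5.27 × ln(1.49470) = 5.27 × 0.40193 = 2.1182 W/m².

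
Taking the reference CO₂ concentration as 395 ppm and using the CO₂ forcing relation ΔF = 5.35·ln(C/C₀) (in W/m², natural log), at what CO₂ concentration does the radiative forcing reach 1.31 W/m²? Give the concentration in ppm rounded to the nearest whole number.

Set 5.35 ln(C/395) = 1.31, so ln(C/395) = 1.31/5.35 = 0.24486.
Then C/395 = e^0.24486 = 1.27744, giving C = 395 × 1.27744 = 504.59 ppm.

C ≈ 505 ppm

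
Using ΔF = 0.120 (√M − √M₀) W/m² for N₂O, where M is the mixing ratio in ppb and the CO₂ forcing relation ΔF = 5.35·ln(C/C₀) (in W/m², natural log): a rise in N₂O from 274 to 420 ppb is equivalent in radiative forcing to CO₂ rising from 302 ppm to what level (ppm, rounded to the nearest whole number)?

N₂O forcing: 0.120 × (√420 − √274) = 0.120 × (20.4939 − 16.5529) = 0.120 × 3.9410 = 0.47292 W/m².
Set 5.35 ln(C/302) = 0.47292: ln(C/302) = 0.47292/5.35 = 0.08840, so C = 302 × e^0.08840 = 302 × 1.09243 = 329.91 ppm.

C ≈ 330 ppm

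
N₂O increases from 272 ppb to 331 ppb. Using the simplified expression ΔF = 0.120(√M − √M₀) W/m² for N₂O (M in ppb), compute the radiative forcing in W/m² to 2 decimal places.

ΔF = 0.20 W/m²

N₂O: 0.120 × (√331 − √272) = 0.120 × (18.1934 − 16.4924) = 0.120 × 1.7010 = 0.2041 W/m².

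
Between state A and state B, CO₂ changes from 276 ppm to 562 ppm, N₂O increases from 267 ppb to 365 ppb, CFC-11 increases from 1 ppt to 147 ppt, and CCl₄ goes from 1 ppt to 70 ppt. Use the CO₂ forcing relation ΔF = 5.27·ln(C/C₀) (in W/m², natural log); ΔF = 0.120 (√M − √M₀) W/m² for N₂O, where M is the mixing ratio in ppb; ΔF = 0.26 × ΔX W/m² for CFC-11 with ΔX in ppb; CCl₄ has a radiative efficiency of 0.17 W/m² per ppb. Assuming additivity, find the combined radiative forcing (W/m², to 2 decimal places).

CO₂: 5.27 × ln(562/276) = 5.27 × ln(2.03623) = 5.27 × 0.71110 = 3.7475 W/m².
N₂O: 0.120 × (√365 − √267) = 0.120 × (19.1050 − 16.3401) = 0.120 × 2.7649 = 0.3318 W/m².
CFC-11: Δ = 147 − 1 = 146 ppt = 0.146 ppb; ΔF = 0.26 × 0.146 = 0.0380 W/m².
CCl₄: Δ = 70 − 1 = 69 ppt = 0.069 ppb; ΔF = 0.17 × 0.069 = 0.0117 W/m².
Total ΔF = 3.7475 + 0.3318 + 0.0380 + 0.0117 = 4.1290 W/m².

ΔF = 4.13 W/m²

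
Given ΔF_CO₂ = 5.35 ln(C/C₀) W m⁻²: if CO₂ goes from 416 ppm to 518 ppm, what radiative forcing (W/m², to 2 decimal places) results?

ΔF = 1.17 W/m²

CO₂: 5.35 × ln(518/416) = 5.35 × ln(1.24519) = 5.35 × 0.21929 = 1.1732 W/m².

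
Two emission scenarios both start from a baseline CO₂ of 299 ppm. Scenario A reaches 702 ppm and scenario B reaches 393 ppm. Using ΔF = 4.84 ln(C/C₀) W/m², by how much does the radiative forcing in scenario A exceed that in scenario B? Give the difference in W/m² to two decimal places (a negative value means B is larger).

ΔF_A − ΔF_B = 2.81 W/m²

ΔF_A = 4.84 ln(702/299) = 4.84 × 0.85349 = 4.1309 W/m².
ΔF_B = 4.84 ln(393/299) = 4.84 × 0.27337 = 1.3231 W/m².
Difference: 4.1309 − 1.3231 = 2.8078 W/m².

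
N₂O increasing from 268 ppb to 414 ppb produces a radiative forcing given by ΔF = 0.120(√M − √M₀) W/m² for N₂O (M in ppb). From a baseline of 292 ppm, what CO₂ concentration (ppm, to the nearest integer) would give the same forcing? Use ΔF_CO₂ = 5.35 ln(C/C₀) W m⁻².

C ≈ 319 ppm

N₂O forcing: 0.120 × (√414 − √268) = 0.120 × (20.3470 − 16.3707) = 0.120 × 3.9763 = 0.47716 W/m².
Set 5.35 ln(C/292) = 0.47716: ln(C/292) = 0.47716/5.35 = 0.08919, so C = 292 × e^0.08919 = 292 × 1.09329 = 319.24 ppm.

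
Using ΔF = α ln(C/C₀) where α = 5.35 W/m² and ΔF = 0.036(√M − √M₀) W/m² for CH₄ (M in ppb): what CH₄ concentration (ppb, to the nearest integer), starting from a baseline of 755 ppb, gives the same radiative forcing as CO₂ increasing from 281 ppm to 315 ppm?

M ≈ 1976 ppb

CO₂ forcing: 5.35 × ln(315/281) = 5.35 × 0.114218 = 0.61107 W/m².
Set 0.036(√M − √755) = 0.61107: √M = 0.61107/0.036 + √755 = 16.9742 + 27.4773 = 44.4515.
M = (44.4515)² = 1975.94 ppb.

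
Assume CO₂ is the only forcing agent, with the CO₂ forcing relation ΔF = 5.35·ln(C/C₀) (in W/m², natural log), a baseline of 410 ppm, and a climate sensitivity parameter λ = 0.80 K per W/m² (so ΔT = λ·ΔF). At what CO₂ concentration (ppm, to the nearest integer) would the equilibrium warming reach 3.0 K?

Required forcing: ΔF = ΔT/λ = 3.0/0.80 = 3.7500 W/m².
Then ln(C/410) = ΔF/5.35 = 3.7500/5.35 = 0.70093.
So C = 410 × e^0.70093 = 410 × 2.01563 = 826.41 ppm.

C ≈ 826 ppm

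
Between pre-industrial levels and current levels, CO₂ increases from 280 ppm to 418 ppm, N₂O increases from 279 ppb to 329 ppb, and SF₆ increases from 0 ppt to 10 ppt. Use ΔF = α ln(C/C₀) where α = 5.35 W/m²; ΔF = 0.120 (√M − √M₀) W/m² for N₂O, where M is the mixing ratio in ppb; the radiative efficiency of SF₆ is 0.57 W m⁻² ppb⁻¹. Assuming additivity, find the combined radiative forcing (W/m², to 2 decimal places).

ΔF = 2.32 W/m²

CO₂: 5.35 × ln(418/280) = 5.35 × ln(1.49286) = 5.35 × 0.40069 = 2.1437 W/m².
N₂O: 0.120 × (√329 − √279) = 0.120 × (18.1384 − 16.7033) = 0.120 × 1.4351 = 0.1722 W/m².
SF₆: Δ = 10 − 0 = 10 ppt = 0.010 ppb; ΔF = 0.57 × 0.010 = 0.0057 W/m².
Total ΔF = 2.1437 + 0.1722 + 0.0057 = 2.3216 W/m².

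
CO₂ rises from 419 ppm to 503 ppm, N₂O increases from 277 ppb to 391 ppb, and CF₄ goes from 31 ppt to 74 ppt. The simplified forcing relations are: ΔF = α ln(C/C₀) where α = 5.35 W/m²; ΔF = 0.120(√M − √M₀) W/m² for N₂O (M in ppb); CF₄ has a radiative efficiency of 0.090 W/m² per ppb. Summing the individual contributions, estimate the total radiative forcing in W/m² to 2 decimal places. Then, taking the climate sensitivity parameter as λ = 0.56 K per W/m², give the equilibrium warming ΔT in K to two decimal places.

ΔF = 1.36 W/m²; ΔT = 0.76 K

CO₂: 5.35 × ln(503/419) = 5.35 × ln(1.20048) = 5.35 × 0.18272 = 0.9776 W/m².
N₂O: 0.120 × (√391 − √277) = 0.120 × (19.7737 − 16.6433) = 0.120 × 3.1304 = 0.3756 W/m².
CF₄: Δ = 74 − 31 = 43 ppt = 0.043 ppb; ΔF = 0.090 × 0.043 = 0.0039 W/m².
Total ΔF = 0.9776 + 0.3756 + 0.0039 = 1.3571 W/m².
ΔT = λ ΔF = 0.56 × 1.36 = 0.7616 K.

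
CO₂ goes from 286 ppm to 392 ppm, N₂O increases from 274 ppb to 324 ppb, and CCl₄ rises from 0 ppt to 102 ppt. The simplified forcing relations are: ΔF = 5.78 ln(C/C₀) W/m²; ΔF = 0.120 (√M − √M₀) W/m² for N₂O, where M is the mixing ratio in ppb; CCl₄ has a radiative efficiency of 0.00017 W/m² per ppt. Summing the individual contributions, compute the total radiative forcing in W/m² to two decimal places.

CO₂: 5.78 × ln(392/286) = 5.78 × ln(1.37063) = 5.78 × 0.31527 = 1.8223 W/m².
N₂O: 0.120 × (√324 − √274) = 0.120 × (18.0000 − 16.5529) = 0.120 × 1.4471 = 0.1737 W/m².
CCl₄: ΔF = 0.00017 × (102 − 0) = 0.00017 × 102 = 0.0173 W/m².
Total ΔF = 1.8223 + 0.1737 + 0.0173 = 2.0133 W/m².

ΔF = 2.01 W/m²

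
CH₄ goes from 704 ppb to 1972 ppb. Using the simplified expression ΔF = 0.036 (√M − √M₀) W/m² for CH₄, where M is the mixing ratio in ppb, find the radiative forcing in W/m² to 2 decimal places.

CH₄: 0.036 × (√1972 − √704) = 0.036 × (44.4072 − 26.5330) = 0.036 × 17.8742 = 0.6435 W/m².

ΔF = 0.64 W/m²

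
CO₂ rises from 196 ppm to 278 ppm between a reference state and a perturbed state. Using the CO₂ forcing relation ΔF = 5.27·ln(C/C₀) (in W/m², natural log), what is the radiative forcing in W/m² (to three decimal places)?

ΔF = 1.842 W/m²

CO₂: 5.27 × ln(278/196) = 5.27 × ln(1.41837) = 5.27 × 0.34951 = 1.8419 W/m².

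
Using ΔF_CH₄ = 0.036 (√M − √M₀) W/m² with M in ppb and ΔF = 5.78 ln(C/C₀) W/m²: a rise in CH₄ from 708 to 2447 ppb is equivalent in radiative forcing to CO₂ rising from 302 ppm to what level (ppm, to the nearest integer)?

C ≈ 348 ppm

CH₄ forcing: 0.036 × (√2447 − √708) = 0.036 × (49.4672 − 26.6083) = 0.036 × 22.8589 = 0.82292 W/m².
Set 5.78 ln(C/302) = 0.82292: ln(C/302) = 0.82292/5.78 = 0.14237, so C = 302 × e^0.14237 = 302 × 1.15300 = 348.21 ppm.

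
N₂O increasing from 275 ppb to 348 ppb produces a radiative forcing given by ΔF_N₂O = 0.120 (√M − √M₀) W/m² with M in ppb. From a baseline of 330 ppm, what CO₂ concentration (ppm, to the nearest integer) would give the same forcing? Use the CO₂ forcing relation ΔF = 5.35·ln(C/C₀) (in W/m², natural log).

N₂O forcing: 0.120 × (√348 − √275) = 0.120 × (18.6548 − 16.5831) = 0.120 × 2.0717 = 0.24860 W/m².
Set 5.35 ln(C/330) = 0.24860: ln(C/330) = 0.24860/5.35 = 0.04647, so C = 330 × e^0.04647 = 330 × 1.04757 = 345.70 ppm.

C ≈ 346 ppm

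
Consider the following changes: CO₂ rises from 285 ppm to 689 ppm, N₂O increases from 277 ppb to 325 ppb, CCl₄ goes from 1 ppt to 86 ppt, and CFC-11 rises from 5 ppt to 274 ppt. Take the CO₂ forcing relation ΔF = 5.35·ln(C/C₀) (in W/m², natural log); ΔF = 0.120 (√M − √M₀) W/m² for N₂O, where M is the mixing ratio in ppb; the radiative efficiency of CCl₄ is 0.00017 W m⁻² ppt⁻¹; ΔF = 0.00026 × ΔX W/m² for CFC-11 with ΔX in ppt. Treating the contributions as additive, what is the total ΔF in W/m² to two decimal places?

ΔF = 4.97 W/m²

CO₂: 5.35 × ln(689/285) = 5.35 × ln(2.41754) = 5.35 × 0.88275 = 4.7227 W/m².
N₂O: 0.120 × (√325 − √277) = 0.120 × (18.0278 − 16.6433) = 0.120 × 1.3845 = 0.1661 W/m².
CCl₄: ΔF = 0.00017 × (86 − 1) = 0.00017 × 85 = 0.0145 W/m².
CFC-11: ΔF = 0.00026 × (274 − 5) = 0.00026 × 269 = 0.0699 W/m².
Total ΔF = 4.7227 + 0.1661 + 0.0145 + 0.0699 = 4.9732 W/m².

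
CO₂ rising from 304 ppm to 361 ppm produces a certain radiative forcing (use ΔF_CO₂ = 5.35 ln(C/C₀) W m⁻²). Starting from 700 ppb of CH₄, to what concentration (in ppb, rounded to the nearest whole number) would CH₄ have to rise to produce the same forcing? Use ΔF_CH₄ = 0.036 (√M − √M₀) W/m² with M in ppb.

M ≈ 2704 ppb

CO₂ forcing: 5.35 × ln(361/304) = 5.35 × 0.171850 = 0.91940 W/m².
Set 0.036(√M − √700) = 0.91940: √M = 0.91940/0.036 + √700 = 25.5389 + 26.4575 = 51.9964.
M = (51.9964)² = 2703.63 ppb.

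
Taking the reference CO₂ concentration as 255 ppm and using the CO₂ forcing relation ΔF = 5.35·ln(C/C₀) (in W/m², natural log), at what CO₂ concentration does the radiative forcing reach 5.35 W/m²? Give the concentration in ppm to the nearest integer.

C ≈ 693 ppm

Set 5.35 ln(C/255) = 5.35, so ln(C/255) = 5.35/5.35 = 1.00000.
Then C/255 = e^1.00000 = 2.71828, giving C = 255 × 2.71828 = 693.16 ppm.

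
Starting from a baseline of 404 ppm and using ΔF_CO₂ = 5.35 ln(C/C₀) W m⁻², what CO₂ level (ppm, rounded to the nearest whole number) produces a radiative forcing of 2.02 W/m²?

C ≈ 589 ppm

Set 5.35 ln(C/404) = 2.02, so ln(C/404) = 2.02/5.35 = 0.37757.
Then C/404 = e^0.37757 = 1.45874, giving C = 404 × 1.45874 = 589.33 ppm.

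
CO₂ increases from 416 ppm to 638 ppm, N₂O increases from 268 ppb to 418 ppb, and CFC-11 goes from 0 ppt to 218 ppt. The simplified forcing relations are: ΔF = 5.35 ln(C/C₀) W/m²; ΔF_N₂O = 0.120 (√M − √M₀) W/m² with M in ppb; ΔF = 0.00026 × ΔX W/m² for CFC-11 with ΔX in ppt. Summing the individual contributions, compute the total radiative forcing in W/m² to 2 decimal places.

ΔF = 2.83 W/m²

CO₂: 5.35 × ln(638/416) = 5.35 × ln(1.53365) = 5.35 × 0.42765 = 2.2879 W/m².
N₂O: 0.120 × (√418 − √268) = 0.120 × (20.4450 − 16.3707) = 0.120 × 4.0743 = 0.4889 W/m².
CFC-11: ΔF = 0.00026 × (218 − 0) = 0.00026 × 218 = 0.0567 W/m².
Total ΔF = 2.2879 + 0.4889 + 0.0567 = 2.8335 W/m².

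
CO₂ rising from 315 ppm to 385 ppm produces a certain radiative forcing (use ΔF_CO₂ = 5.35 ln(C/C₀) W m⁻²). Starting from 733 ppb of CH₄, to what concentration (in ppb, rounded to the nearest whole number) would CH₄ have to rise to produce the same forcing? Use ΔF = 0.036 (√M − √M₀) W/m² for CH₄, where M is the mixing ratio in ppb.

M ≈ 3237 ppb

CO₂ forcing: 5.35 × ln(385/315) = 5.35 × 0.200671 = 1.07359 W/m².
Set 0.036(√M − √733) = 1.07359: √M = 1.07359/0.036 + √733 = 29.8219 + 27.0740 = 56.8959.
M = (56.8959)² = 3237.14 ppb.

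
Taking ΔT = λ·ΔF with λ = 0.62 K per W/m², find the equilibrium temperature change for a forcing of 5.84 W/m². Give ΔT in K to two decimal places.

ΔT = λ ΔF = 0.62 × 5.84 = 3.6208 K.

ΔT = 3.62 K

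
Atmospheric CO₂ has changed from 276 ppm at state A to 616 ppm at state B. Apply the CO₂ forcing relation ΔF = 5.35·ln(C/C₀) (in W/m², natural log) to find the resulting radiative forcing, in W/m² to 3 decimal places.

ΔF = 4.295 W/m²

CO₂ absorption bands are partially saturated, so forcing scales with the logarithm of the concentration ratio.
CO₂: 5.35 × ln(616/276) = 5.35 × ln(2.23188) = 5.35 × 0.80284 = 4.2952 W/m².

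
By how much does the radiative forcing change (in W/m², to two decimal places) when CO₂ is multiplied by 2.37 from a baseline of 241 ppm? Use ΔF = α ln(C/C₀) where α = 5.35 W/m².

Because the forcing depends only on the ratio C/C₀, the initial concentration does not enter.
ΔF = 5.35 × ln(2.37) = 5.35 × 0.86289 = 4.6165 W/m².

ΔF = 4.62 W/m²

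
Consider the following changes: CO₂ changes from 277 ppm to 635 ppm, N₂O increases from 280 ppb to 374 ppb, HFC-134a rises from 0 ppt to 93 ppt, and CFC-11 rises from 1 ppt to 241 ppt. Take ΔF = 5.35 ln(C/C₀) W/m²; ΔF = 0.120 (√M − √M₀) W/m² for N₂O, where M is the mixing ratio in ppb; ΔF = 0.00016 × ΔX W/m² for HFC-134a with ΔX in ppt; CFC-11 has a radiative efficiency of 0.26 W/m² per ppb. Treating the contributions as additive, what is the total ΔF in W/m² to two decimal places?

CO₂: 5.35 × ln(635/277) = 5.35 × ln(2.29242) = 5.35 × 0.82961 = 4.4384 W/m².
N₂O: 0.120 × (√374 − √280) = 0.120 × (19.3391 − 16.7332) = 0.120 × 2.6059 = 0.3127 W/m².
HFC-134a: ΔF = 0.00016 × (93 − 0) = 0.00016 × 93 = 0.0149 W/m².
CFC-11: Δ = 241 − 1 = 240 ppt = 0.240 ppb; ΔF = 0.26 × 0.240 = 0.0624 W/m².
Total ΔF = 4.4384 + 0.3127 + 0.0149 + 0.0624 = 4.8284 W/m².

ΔF = 4.83 W/m²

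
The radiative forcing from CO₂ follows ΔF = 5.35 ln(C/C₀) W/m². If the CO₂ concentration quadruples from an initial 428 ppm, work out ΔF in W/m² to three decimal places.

ΔF = 5.35 × ln(4) = 5.35 × 1.38629 = 7.4167 W/m².

ΔF = 7.417 W/m²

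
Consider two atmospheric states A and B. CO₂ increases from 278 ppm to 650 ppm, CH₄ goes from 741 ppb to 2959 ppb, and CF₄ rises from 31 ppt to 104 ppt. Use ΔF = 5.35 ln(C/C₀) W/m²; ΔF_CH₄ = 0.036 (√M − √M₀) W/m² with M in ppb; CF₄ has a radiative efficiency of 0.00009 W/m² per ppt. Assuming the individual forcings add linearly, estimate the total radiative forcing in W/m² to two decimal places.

CO₂: 5.35 × ln(650/278) = 5.35 × ln(2.33813) = 5.35 × 0.84935 = 4.5440 W/m².
CH₄: 0.036 × (√2959 − √741) = 0.036 × (54.3967 − 27.2213) = 0.036 × 27.1754 = 0.9783 W/m².
CF₄: ΔF = 0.00009 × (104 − 31) = 0.00009 × 73 = 0.0066 W/m².
Total ΔF = 4.5440 + 0.9783 + 0.0066 = 5.5289 W/m².

ΔF = 5.53 W/m²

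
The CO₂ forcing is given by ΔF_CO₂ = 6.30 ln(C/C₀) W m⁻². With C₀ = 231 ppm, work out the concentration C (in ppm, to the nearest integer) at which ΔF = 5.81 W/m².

C ≈ 581 ppm

Set 6.30 ln(C/231) = 5.81, so ln(C/231) = 5.81/6.30 = 0.92222.
Then C/231 = e^0.92222 = 2.51487, giving C = 231 × 2.51487 = 580.93 ppm.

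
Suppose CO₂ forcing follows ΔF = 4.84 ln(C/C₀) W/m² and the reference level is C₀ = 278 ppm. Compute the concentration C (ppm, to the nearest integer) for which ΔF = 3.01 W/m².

Set 4.84 ln(C/278) = 3.01, so ln(C/278) = 3.01/4.84 = 0.62190.
Then C/278 = e^0.62190 = 1.86246, giving C = 278 × 1.86246 = 517.76 ppm.

C ≈ 518 ppm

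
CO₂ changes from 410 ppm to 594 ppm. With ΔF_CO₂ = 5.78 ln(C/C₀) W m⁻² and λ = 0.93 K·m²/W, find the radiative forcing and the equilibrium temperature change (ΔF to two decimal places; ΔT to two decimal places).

ΔF = 2.14 W/m²; ΔT = 1.99 K

CO₂: 5.78 × ln(594/410) = 5.78 × ln(1.44878) = 5.78 × 0.37072 = 2.1428 W/m².
ΔT = λ ΔF = 0.93 × 2.14 = 1.9902 K.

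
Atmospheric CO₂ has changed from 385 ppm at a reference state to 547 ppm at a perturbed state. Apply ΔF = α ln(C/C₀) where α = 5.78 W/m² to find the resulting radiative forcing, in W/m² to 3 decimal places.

ΔF = 2.030 W/m²

CO₂ absorption bands are partially saturated, so forcing scales with the logarithm of the concentration ratio.
CO₂: 5.78 × ln(547/385) = 5.78 × ln(1.42078) = 5.78 × 0.35121 = 2.0300 W/m².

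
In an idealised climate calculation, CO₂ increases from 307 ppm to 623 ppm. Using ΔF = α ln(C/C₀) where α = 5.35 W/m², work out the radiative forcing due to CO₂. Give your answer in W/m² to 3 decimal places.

ΔF = 3.786 W/m²

CO₂: 5.35 × ln(623/307) = 5.35 × ln(2.02932) = 5.35 × 0.70770 = 3.7862 W/m².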